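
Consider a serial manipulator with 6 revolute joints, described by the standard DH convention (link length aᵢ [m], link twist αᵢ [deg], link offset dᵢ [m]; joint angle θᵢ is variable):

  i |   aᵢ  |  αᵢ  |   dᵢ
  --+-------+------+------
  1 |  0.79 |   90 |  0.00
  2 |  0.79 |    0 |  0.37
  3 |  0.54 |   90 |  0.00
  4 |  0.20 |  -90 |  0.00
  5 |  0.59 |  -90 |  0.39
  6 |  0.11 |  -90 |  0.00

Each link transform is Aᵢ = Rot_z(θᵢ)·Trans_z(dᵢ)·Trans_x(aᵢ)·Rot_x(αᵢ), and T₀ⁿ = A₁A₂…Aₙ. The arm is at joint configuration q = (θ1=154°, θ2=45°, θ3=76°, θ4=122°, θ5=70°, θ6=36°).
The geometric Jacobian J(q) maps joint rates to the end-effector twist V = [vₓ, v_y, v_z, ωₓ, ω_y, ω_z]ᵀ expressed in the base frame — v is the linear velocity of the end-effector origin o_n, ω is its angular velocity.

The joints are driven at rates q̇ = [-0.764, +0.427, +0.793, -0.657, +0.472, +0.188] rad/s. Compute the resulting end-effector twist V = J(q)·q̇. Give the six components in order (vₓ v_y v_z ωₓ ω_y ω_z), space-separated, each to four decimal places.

0.7888 0.3723 -0.2411 0.7732 0.5353 -1.3984

o_n = [-0.4570, 0.8506, 0.2600]
J₁: ẑ×o_n = [-0.8506, -0.4570, 0.0000], ω = ẑ
J2: z=[0.4384, 0.8988, 0.0000] o=[-0.7100, 0.3463, 0.0000] → [0.2337, -0.1140, -0.0063, 0.4384, 0.8988, 0.0000]
J3: z=[0.4384, 0.8988, 0.0000] o=[-1.0499, 0.9237, 0.5586] → [-0.2684, 0.1309, -0.5650, 0.4384, 0.8988, 0.0000]
J4: z=[-0.7704, 0.3758, 0.5150] o=[-0.8000, 0.8018, 1.0215] → [-0.3112, -0.4100, -0.1664, -0.7704, 0.3758, 0.5150]
J5: z=[-0.6249, -0.2848, -0.7269] o=[-0.7747, 0.9782, 0.9306] → [0.0982, -0.6499, 0.1702, -0.6249, -0.2848, -0.7269]
J6: z=[0.1447, -0.9572, 0.2507] o=[-0.5657, 0.8367, 0.2699] → [0.0060, 0.0287, 0.1060, 0.1447, -0.9572, 0.2507]
V = J·q̇ = [0.7888, 0.3723, -0.2411, 0.7732, 0.5353, -1.3984]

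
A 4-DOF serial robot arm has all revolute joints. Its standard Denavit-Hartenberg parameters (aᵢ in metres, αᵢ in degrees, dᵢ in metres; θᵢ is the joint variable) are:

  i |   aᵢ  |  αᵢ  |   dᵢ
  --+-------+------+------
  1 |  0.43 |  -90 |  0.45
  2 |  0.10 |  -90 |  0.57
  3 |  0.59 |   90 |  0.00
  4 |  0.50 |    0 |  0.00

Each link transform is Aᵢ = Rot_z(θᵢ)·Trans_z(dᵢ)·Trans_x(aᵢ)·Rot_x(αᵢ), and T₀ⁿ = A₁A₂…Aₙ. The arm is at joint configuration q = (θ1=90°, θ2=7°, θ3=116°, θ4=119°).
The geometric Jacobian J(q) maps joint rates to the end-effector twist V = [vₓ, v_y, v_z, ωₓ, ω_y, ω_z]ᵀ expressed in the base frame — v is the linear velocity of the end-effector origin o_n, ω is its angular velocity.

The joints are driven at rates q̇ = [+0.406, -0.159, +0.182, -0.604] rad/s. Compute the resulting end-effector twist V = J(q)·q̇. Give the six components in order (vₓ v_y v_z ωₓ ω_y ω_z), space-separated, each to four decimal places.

o_n = [-0.2576, 0.3247, 0.0223]
J₁: ẑ×o_n = [-0.3247, -0.2576, 0.0000], ω = ẑ
J2: z=[-1.0000, 0.0000, 0.0000] o=[0.0000, 0.4300, 0.4500] → [-0.0000, -0.4277, 0.1053, -1.0000, 0.0000, 0.0000]
J3: z=[-0.0000, -0.1219, -0.9925] o=[-0.5700, 0.5293, 0.4378] → [-0.1524, -0.3101, 0.0381, -0.0000, -0.1219, -0.9925]
J4: z=[0.4384, 0.8921, -0.1095] o=[-0.0397, 0.2725, 0.4693] → [-0.3931, 0.2198, 0.2172, 0.4384, 0.8921, -0.1095]
V = J·q̇ = [0.0778, -0.2258, -0.1410, -0.1058, -0.5610, 0.2915]

0.0778 -0.2258 -0.1410 -0.1058 -0.5610 0.2915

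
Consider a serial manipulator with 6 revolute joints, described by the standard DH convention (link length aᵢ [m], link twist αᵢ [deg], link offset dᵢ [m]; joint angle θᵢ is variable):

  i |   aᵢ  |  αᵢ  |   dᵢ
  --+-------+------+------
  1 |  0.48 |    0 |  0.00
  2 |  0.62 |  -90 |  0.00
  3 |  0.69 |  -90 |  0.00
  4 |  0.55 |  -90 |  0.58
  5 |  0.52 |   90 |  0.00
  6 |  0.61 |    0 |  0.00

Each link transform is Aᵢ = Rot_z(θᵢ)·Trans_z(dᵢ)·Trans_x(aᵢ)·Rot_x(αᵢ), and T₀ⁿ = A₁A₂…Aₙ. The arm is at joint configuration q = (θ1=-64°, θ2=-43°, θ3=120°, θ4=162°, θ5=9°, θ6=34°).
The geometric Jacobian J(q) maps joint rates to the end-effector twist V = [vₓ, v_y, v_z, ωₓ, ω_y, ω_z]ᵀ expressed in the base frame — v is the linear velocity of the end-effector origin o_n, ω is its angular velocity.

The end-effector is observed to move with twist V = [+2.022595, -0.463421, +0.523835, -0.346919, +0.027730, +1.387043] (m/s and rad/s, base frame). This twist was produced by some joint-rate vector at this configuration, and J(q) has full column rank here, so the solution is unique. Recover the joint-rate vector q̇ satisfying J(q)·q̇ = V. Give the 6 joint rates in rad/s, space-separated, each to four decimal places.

o_n = [-0.1482, -1.0618, 0.9909]
J₁: ẑ×o_n = [1.0618, -0.1482, 0.0000], ω = ẑ
J2: z=[0.0000, 0.0000, 1.0000] o=[0.2104, -0.4314, 0.0000] → [0.6304, -0.3586, 0.0000, 0.0000, 0.0000, 1.0000]
J3: z=[0.9563, -0.2924, 0.0000] o=[0.0291, -1.0243, 0.0000] → [-0.2897, -0.9476, -0.0877, 0.9563, -0.2924, 0.0000]
J4: z=[0.2532, 0.8282, 0.5000] o=[0.1300, -0.6944, -0.5976] → [1.4992, -0.5413, 0.1374, 0.2532, 0.8282, 0.5000]
J5: z=[0.8643, -0.4258, 0.2676] o=[0.0379, -0.4145, 0.1454] → [-0.1868, -0.7805, -0.6387, 0.8643, -0.4258, 0.2676]
J6: z=[0.1821, 0.7610, 0.6227] o=[-0.2059, -0.6690, 0.5278] → [0.5970, -0.0484, -0.1155, 0.1821, 0.7610, 0.6227]
q̇ = J⁺·V = [0.9050, 0.8730, 0.1080, 0.6740, -0.5190, -0.9460]

0.9050 0.8730 0.1080 0.6740 -0.5190 -0.9460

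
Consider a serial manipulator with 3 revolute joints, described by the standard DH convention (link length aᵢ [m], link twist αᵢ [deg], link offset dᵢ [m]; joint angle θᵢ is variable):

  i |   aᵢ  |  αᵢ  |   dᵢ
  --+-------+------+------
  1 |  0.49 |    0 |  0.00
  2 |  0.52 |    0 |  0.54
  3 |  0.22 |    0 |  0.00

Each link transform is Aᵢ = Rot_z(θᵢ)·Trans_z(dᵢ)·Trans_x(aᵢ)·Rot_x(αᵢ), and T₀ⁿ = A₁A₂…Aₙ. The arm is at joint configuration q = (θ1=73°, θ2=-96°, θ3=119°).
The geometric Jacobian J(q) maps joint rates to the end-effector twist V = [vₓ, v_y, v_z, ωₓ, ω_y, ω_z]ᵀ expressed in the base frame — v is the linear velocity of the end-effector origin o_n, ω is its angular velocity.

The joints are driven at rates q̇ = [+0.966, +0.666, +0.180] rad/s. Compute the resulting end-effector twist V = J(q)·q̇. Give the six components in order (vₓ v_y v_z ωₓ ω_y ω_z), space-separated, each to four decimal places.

-0.5175 0.8779 0.0000 0.0000 0.0000 1.8120

o_n = [0.5989, 0.4842, 0.5400]
J₁: ẑ×o_n = [-0.4842, 0.5989, 0.0000], ω = ẑ
J2: z=[0.0000, 0.0000, 1.0000] o=[0.1433, 0.4686, 0.0000] → [-0.0156, 0.4557, 0.0000, 0.0000, 0.0000, 1.0000]
J3: z=[0.0000, 0.0000, 1.0000] o=[0.6219, 0.2654, 0.5400] → [-0.2188, -0.0230, 0.0000, 0.0000, 0.0000, 1.0000]
V = J·q̇ = [-0.5175, 0.8779, 0.0000, 0.0000, 0.0000, 1.8120]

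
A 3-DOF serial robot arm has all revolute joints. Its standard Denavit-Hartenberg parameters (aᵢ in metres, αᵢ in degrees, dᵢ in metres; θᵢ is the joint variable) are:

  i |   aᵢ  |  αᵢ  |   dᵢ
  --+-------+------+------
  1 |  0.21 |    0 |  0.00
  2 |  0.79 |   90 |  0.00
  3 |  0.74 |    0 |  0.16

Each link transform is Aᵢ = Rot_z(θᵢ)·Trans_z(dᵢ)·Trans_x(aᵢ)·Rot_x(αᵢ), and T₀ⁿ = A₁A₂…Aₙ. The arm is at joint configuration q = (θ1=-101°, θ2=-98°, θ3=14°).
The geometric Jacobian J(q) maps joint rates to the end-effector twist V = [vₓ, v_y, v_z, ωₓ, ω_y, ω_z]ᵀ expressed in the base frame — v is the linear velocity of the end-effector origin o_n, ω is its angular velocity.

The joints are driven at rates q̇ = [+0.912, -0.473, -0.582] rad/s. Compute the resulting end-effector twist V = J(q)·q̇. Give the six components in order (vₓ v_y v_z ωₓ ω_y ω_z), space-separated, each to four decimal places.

-0.1925 -0.6057 -0.4179 -0.1895 -0.5503 0.4390

o_n = [-1.4138, 0.4361, 0.1790]
J₁: ẑ×o_n = [-0.4361, -1.4138, 0.0000], ω = ẑ
J2: z=[0.0000, 0.0000, 1.0000] o=[-0.0401, -0.2061, 0.0000] → [-0.6422, -1.3738, 0.0000, 0.0000, 0.0000, 1.0000]
J3: z=[0.3256, 0.9455, 0.0000] o=[-0.7870, 0.0511, 0.0000] → [0.1693, -0.0583, 0.7180, 0.3256, 0.9455, 0.0000]
V = J·q̇ = [-0.1925, -0.6057, -0.4179, -0.1895, -0.5503, 0.4390]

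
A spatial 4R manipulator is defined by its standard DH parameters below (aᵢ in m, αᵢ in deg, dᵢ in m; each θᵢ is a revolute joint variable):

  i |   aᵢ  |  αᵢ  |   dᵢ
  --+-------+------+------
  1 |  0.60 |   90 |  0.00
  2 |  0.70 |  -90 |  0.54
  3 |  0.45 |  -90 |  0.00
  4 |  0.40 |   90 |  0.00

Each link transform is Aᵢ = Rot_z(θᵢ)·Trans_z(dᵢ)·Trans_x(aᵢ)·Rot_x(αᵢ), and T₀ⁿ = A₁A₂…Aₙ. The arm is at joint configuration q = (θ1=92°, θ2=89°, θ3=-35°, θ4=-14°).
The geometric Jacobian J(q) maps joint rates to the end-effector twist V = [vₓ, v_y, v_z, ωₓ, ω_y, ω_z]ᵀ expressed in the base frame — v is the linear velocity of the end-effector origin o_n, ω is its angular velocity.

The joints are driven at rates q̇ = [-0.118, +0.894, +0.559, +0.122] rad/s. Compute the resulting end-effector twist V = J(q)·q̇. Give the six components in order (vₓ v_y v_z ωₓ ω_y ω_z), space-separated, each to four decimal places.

-0.2689 -1.3193 0.2127 0.8130 -0.5296 -0.0383

o_n = [1.0017, 0.5627, 1.3880]
J₁: ẑ×o_n = [-0.5627, 1.0017, 0.0000], ω = ẑ
J2: z=[0.9994, 0.0349, 0.0000] o=[-0.0209, 0.5996, 0.0000] → [0.0484, -1.3872, -0.0726, 0.9994, 0.0349, 0.0000]
J3: z=[0.0349, -0.9992, 0.0175] o=[0.5183, 0.6307, 0.6999] → [-0.6864, -0.0156, 0.4807, 0.0349, -0.9992, 0.0175]
J4: z=[-0.8190, -0.0186, 0.5735] o=[0.7760, 0.6461, 1.0685] → [0.0419, 0.3911, 0.0725, -0.8190, -0.0186, 0.5735]
V = J·q̇ = [-0.2689, -1.3193, 0.2127, 0.8130, -0.5296, -0.0383]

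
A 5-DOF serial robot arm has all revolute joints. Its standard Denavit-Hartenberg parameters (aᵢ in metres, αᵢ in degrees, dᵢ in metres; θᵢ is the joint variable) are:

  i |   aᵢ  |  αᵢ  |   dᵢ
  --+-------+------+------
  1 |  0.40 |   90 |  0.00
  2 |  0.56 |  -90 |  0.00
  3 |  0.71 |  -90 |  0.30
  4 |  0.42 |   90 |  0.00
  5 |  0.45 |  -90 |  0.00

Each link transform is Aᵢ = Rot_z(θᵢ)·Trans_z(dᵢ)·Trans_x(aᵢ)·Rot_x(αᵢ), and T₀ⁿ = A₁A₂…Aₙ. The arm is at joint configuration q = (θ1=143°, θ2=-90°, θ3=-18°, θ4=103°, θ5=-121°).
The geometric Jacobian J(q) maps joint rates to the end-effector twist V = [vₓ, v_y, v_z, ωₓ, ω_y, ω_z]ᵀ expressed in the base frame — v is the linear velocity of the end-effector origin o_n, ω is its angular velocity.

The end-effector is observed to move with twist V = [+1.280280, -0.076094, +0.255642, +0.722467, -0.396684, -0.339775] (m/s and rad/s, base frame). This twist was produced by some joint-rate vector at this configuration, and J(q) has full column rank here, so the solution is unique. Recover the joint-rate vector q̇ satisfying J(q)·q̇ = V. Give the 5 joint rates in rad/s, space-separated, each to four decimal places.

-0.4520 -0.6720 -0.7840 -0.7860 0.1410

o_n = [-0.0676, 0.7686, -1.0758]
J₁: ẑ×o_n = [-0.7686, -0.0676, 0.0000], ω = ẑ
J2: z=[0.6018, 0.7986, 0.0000] o=[-0.3195, 0.2407, 0.0000] → [-0.8592, 0.6474, 0.1166, 0.6018, 0.7986, 0.0000]
J3: z=[-0.7986, 0.6018, 0.0000] o=[-0.3195, 0.2407, -0.5600] → [-0.3104, -0.4119, -0.5732, -0.7986, 0.6018, 0.0000]
J4: z=[-0.5724, -0.7595, -0.3090] o=[-0.4270, 0.5965, -1.2353] → [-0.0679, -0.0198, 0.1744, -0.5724, -0.7595, -0.3090]
J5: z=[0.3609, 0.1051, -0.9267] o=[-0.1177, 0.3269, -1.1454] → [0.4167, -0.0716, 0.1541, 0.3609, 0.1051, -0.9267]
q̇ = J⁺·V = [-0.4520, -0.6720, -0.7840, -0.7860, 0.1410]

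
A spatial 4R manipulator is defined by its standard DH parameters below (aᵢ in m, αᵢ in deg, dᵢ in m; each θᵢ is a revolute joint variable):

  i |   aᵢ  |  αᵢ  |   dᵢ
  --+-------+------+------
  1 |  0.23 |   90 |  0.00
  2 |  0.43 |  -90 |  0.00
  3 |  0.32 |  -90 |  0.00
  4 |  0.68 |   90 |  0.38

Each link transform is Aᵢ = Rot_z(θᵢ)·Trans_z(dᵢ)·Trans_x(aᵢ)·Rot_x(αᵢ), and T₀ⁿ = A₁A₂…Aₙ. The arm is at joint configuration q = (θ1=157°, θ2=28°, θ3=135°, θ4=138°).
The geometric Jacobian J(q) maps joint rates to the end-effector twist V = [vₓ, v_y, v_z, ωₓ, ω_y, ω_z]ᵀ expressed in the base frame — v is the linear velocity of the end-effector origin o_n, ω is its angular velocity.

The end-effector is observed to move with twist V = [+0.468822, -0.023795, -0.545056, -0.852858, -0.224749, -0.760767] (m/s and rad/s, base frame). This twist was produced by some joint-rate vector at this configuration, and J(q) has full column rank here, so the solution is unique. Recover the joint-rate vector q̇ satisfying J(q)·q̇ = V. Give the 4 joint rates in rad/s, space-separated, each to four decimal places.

o_n = [-0.4898, 0.6422, -0.2645]
J₁: ẑ×o_n = [-0.6422, -0.4898, 0.0000], ω = ẑ
J2: z=[0.3907, 0.9205, 0.0000] o=[-0.2117, 0.0899, 0.0000] → [-0.2435, 0.1033, 0.4717, 0.3907, 0.9205, 0.0000]
J3: z=[0.4322, -0.1834, 0.8829] o=[-0.5612, 0.2382, 0.2019] → [-0.2711, 0.2646, 0.1877, 0.4322, -0.1834, 0.8829]
J4: z=[0.8510, 0.4069, -0.3320] o=[-0.4657, -0.0481, 0.0956] → [0.0826, 0.3145, 0.5972, 0.8510, 0.4069, -0.3320]
q̇ = J⁺·V = [-0.6830, 0.0390, -0.3960, -0.8190]

-0.6830 0.0390 -0.3960 -0.8190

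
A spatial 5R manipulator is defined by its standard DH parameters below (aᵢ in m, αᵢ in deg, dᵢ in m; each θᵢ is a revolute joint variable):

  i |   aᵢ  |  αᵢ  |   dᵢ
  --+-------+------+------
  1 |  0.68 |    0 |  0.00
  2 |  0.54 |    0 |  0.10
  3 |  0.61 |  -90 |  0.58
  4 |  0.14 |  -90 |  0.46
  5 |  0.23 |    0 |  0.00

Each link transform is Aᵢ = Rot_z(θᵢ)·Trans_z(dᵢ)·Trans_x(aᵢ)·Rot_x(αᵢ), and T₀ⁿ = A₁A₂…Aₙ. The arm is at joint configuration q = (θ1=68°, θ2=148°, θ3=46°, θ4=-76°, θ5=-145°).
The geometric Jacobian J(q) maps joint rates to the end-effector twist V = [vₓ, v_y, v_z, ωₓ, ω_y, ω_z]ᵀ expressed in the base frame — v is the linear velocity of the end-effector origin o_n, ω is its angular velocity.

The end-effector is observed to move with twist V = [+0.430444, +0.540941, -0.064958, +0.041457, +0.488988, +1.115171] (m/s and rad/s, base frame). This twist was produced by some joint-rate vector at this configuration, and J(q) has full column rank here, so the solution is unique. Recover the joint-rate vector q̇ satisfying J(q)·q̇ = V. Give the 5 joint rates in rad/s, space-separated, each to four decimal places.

o_n = [0.3208, -0.3618, 0.6330]
J₁: ẑ×o_n = [0.3618, 0.3208, -0.0000], ω = ẑ
J2: z=[0.0000, 0.0000, 1.0000] o=[0.2547, 0.6305, 0.0000] → [0.9923, 0.0660, -0.0000, 0.0000, 0.0000, 1.0000]
J3: z=[0.0000, 0.0000, 1.0000] o=[-0.1821, 0.3131, 0.1000] → [0.6748, 0.5029, -0.0000, 0.0000, 0.0000, 1.0000]
J4: z=[0.9903, -0.1392, 0.0000] o=[-0.2670, -0.2910, 0.6800] → [0.0065, 0.0465, 0.0117, 0.9903, -0.1392, 0.0000]
J5: z=[-0.1350, -0.9609, -0.2419] o=[0.1838, -0.3885, 0.8158] → [0.1821, -0.0578, 0.1280, -0.1350, -0.9609, -0.2419]
q̇ = J⁺·V = [0.3090, -0.1600, 0.8440, -0.0270, -0.5050]

0.3090 -0.1600 0.8440 -0.0270 -0.5050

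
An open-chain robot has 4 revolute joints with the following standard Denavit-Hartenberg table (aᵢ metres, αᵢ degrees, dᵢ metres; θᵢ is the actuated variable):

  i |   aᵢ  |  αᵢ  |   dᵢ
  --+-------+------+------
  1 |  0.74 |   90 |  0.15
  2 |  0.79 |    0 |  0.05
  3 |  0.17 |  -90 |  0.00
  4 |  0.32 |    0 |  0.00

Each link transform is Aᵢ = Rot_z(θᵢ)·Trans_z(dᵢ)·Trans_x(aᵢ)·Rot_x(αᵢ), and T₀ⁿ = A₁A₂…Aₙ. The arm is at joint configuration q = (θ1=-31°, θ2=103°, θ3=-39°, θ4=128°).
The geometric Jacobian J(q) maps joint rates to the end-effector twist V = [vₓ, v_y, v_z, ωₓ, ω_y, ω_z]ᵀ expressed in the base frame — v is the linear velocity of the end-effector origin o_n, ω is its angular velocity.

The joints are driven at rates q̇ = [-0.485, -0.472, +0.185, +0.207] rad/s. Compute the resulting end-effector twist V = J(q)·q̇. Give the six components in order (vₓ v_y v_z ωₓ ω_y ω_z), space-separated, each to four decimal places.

o_n = [0.5759, -0.1102, 0.8955]
J₁: ẑ×o_n = [0.1102, 0.5759, -0.0000], ω = ẑ
J2: z=[-0.5150, -0.8572, 0.0000] o=[0.6343, -0.3811, 0.1500] → [-0.6390, 0.3839, -0.1896, -0.5150, -0.8572, 0.0000]
J3: z=[-0.5150, -0.8572, 0.0000] o=[0.4562, -0.3325, 0.9198] → [0.0208, -0.0125, -0.0118, -0.5150, -0.8572, 0.0000]
J4: z=[-0.7704, 0.4629, 0.4384] o=[0.5201, -0.3708, 1.0725] → [-0.1962, -0.1119, -0.2266, -0.7704, 0.4629, 0.4384]
V = J·q̇ = [0.2114, -0.4860, 0.0404, -0.0117, 0.3418, -0.3943]

0.2114 -0.4860 0.0404 -0.0117 0.3418 -0.3943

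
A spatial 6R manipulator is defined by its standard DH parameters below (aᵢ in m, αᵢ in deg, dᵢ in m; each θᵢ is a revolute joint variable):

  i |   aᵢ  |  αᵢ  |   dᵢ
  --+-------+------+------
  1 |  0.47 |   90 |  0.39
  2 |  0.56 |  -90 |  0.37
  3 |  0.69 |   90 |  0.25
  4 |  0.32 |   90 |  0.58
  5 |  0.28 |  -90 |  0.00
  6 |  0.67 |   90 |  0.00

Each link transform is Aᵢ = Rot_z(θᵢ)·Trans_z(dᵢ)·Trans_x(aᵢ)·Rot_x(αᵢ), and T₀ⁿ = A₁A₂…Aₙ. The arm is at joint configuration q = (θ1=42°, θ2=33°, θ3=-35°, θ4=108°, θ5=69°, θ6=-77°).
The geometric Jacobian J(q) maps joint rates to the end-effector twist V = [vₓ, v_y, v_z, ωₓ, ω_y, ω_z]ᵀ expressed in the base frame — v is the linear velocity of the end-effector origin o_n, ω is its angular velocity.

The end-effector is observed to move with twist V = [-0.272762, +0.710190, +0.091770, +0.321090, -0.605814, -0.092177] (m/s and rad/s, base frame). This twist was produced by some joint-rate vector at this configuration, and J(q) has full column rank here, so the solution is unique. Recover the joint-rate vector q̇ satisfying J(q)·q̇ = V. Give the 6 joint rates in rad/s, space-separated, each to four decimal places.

0.8350 0.2790 -0.1650 0.5320 -0.4530 0.4300

o_n = [1.8089, -0.8503, 1.6648]
J₁: ẑ×o_n = [0.8503, 1.8089, -0.0000], ω = ẑ
J2: z=[0.6691, -0.7431, 0.0000] o=[0.3493, 0.3145, 0.3900] → [-0.9474, -0.8530, 0.3053, 0.6691, -0.7431, 0.0000]
J3: z=[-0.4047, -0.3644, 0.8387] o=[0.9459, 0.3538, 0.6950] → [0.6564, 1.1164, 0.8019, -0.4047, -0.3644, 0.8387]
J4: z=[0.1906, -0.9306, -0.3124] o=[1.4618, 0.2858, 1.2125] → [-0.7759, -0.1947, 0.1065, 0.1906, -0.9306, -0.3124]
J5: z=[0.7255, -0.0808, 0.6835] o=[1.3607, -0.3682, 1.2424] → [0.2953, -0.0001, -0.3135, 0.7255, -0.0808, 0.6835]
J6: z=[0.6857, -0.0003, -0.7279] o=[1.3442, -0.6473, 1.2270] → [-0.1479, -0.6385, -0.1391, 0.6857, -0.0003, -0.7279]
q̇ = J⁺·V = [0.8350, 0.2790, -0.1650, 0.5320, -0.4530, 0.4300]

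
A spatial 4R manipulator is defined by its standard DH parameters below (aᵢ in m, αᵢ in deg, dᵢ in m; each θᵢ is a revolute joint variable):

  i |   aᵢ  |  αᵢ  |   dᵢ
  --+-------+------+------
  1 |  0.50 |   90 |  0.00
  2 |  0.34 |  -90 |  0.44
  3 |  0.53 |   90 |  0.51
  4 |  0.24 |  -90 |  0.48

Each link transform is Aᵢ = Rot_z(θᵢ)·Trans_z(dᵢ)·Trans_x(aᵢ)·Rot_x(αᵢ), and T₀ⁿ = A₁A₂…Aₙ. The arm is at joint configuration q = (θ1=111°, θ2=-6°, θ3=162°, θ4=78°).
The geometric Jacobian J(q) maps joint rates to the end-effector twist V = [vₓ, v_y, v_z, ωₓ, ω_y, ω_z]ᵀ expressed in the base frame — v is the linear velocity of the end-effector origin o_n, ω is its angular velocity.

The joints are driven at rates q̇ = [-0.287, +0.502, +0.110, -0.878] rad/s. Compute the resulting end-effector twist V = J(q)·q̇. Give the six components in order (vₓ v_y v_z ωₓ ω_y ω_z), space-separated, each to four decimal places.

0.3307 -0.5029 -0.0082 1.3408 0.2380 -0.1492

o_n = [-0.3673, 0.4107, 0.7473]
J₁: ẑ×o_n = [-0.4107, -0.3673, 0.0000], ω = ẑ
J2: z=[0.9336, 0.3584, 0.0000] o=[-0.1792, 0.4668, 0.0000] → [0.2678, -0.6976, 0.0150, 0.9336, 0.3584, 0.0000]
J3: z=[-0.0375, 0.0976, 0.9945] o=[0.1104, 0.9402, -0.0355] → [0.6030, -0.4457, 0.0664, -0.0375, 0.0976, 0.9945]
J4: z=[-0.9980, -0.0539, -0.0323] o=[0.1181, 0.4632, 0.5244] → [-0.0137, 0.2382, 0.0263, -0.9980, -0.0539, -0.0323]
V = J·q̇ = [0.3307, -0.5029, -0.0082, 1.3408, 0.2380, -0.1492]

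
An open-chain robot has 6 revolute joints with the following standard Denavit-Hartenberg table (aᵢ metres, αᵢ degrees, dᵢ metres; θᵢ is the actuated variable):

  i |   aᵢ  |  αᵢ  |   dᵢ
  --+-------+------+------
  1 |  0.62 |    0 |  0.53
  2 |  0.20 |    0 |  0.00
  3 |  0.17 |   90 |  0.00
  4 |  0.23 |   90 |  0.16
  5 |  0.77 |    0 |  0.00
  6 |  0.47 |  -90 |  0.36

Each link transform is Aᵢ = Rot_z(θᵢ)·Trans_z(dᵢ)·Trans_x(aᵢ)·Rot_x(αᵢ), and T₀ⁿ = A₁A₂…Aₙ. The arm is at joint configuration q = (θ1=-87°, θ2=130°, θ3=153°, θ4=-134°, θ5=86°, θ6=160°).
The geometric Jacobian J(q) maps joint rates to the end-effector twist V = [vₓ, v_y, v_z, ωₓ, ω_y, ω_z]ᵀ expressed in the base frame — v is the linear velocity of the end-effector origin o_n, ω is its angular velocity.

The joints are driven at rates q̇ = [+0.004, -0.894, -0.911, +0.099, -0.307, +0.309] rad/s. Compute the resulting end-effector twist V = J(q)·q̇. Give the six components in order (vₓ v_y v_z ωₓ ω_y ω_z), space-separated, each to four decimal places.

1.2436 -0.1137 -0.2023 -0.0259 0.0956 -1.7996

o_n = [0.1886, 0.0389, 0.7135]
J₁: ẑ×o_n = [-0.0389, 0.1886, 0.0000], ω = ẑ
J2: z=[0.0000, 0.0000, 1.0000] o=[0.0324, -0.6192, 0.5300] → [-0.6581, 0.1561, 0.0000, 0.0000, 0.0000, 1.0000]
J3: z=[0.0000, 0.0000, 1.0000] o=[0.1787, -0.4828, 0.5300] → [-0.5217, 0.0098, 0.0000, 0.0000, 0.0000, 1.0000]
J4: z=[-0.2756, 0.9613, 0.0000] o=[0.0153, -0.5296, 0.5300] → [0.1764, 0.0506, -0.3233, -0.2756, 0.9613, 0.0000]
J5: z=[0.6915, 0.1983, 0.6947] o=[0.1248, -0.3318, 0.3646] → [-0.1883, -0.1970, 0.2437, 0.6915, 0.1983, 0.6947]
J6: z=[0.6915, 0.1983, 0.6947] o=[-0.0511, 0.4169, 0.3259] → [0.3394, -0.1015, -0.3089, 0.6915, 0.1983, 0.6947]
V = J·q̇ = [1.2436, -0.1137, -0.2023, -0.0259, 0.0956, -1.7996]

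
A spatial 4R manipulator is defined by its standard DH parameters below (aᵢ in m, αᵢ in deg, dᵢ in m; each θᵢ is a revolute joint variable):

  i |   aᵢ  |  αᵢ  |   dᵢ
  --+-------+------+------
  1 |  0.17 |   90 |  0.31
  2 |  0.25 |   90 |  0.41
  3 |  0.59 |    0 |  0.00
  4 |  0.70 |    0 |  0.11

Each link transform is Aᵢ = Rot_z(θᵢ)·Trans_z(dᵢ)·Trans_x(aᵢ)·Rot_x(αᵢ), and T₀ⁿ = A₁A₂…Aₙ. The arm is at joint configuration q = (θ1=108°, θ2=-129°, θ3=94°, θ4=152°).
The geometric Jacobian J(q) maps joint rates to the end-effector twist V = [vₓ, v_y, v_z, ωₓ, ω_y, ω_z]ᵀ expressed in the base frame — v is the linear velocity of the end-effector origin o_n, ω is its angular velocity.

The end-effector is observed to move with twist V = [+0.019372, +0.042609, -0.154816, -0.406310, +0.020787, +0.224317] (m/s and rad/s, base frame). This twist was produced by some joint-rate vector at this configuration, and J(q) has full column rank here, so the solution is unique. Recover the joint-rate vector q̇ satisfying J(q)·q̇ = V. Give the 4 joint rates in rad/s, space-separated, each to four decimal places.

0.3420 -0.3800 -0.5730 0.3860

o_n = [0.3006, 0.2368, 0.4382]
J₁: ẑ×o_n = [-0.2368, 0.3006, 0.0000], ω = ẑ
J2: z=[0.9511, 0.3090, 0.0000] o=[-0.0525, 0.1617, 0.3100] → [0.0396, -0.1219, -0.0377, 0.9511, 0.3090, 0.0000]
J3: z=[0.2402, -0.7391, 0.6293] o=[0.3860, 0.1387, 0.1157] → [-0.3000, -0.1312, -0.0396, 0.2402, -0.7391, 0.6293]
J4: z=[0.2402, -0.7391, 0.6293] o=[0.9378, 0.3453, 0.1477] → [-0.1464, -0.4707, -0.4970, 0.2402, -0.7391, 0.6293]
q̇ = J⁺·V = [0.3420, -0.3800, -0.5730, 0.3860]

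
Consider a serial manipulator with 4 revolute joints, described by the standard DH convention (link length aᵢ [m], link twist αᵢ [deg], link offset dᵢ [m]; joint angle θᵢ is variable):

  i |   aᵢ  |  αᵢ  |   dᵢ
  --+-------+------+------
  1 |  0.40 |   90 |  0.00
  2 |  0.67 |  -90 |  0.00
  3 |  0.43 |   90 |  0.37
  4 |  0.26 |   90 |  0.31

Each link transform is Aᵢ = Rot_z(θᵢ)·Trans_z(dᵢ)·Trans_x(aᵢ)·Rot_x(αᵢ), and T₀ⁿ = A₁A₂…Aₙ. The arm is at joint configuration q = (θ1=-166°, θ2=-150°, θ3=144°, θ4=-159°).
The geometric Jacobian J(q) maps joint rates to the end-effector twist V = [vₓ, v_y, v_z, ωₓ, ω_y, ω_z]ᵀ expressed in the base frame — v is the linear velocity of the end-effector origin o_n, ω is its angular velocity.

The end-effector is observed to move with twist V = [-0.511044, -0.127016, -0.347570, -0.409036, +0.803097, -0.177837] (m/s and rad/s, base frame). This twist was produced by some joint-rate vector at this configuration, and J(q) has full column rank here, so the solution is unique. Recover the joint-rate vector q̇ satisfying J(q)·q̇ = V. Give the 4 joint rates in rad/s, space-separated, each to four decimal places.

-0.0350 0.7350 0.2250 -0.1770

o_n = [0.1537, -0.3336, -0.5901]
J₁: ẑ×o_n = [0.3336, 0.1537, -0.0000], ω = ẑ
J2: z=[-0.2419, 0.9703, 0.0000] o=[-0.3881, -0.0968, 0.0000] → [-0.5726, -0.1428, -0.4684, -0.2419, 0.9703, 0.0000]
J3: z=[-0.4851, -0.1210, -0.8660] o=[0.1749, 0.0436, -0.3350] → [-0.2958, -0.1054, 0.1804, -0.4851, -0.1210, -0.8660]
J4: z=[0.6896, -0.6618, -0.2939] o=[-0.2358, -0.3193, -0.4815] → [0.0677, -0.0396, 0.2479, 0.6896, -0.6618, -0.2939]
q̇ = J⁺·V = [-0.0350, 0.7350, 0.2250, -0.1770]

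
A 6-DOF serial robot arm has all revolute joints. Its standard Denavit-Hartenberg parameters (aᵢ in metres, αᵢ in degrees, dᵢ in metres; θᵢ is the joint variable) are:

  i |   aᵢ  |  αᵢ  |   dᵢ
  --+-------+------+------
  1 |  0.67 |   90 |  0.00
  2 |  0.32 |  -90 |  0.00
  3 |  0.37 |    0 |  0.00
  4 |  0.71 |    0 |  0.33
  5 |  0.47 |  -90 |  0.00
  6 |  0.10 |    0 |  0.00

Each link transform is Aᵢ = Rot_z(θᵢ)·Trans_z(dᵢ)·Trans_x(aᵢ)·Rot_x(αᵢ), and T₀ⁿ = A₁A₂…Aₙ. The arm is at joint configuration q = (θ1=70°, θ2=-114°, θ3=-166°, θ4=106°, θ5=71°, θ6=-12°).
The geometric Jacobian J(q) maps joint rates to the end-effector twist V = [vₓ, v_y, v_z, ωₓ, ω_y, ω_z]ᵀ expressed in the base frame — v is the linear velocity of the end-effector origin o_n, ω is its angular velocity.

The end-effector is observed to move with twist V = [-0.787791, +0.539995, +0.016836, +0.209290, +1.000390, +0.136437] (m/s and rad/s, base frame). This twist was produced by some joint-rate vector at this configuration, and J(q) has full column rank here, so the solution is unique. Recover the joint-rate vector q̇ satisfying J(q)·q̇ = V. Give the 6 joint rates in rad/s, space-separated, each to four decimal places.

o_n = [0.7774, 0.3931, -0.9405]
J₁: ẑ×o_n = [-0.3931, 0.7774, 0.0000], ω = ẑ
J2: z=[0.9397, -0.3420, 0.0000] o=[0.2292, 0.6296, 0.0000] → [0.3217, 0.8838, -0.0348, 0.9397, -0.3420, 0.0000]
J3: z=[0.3125, 0.8585, -0.4067] o=[0.1846, 0.5073, -0.2923] → [-0.6029, -0.0385, -0.5445, 0.3125, 0.8585, -0.4067]
J4: z=[0.3125, 0.8585, -0.4067] o=[0.3187, 0.6139, 0.0356] → [-0.9278, 0.1185, -0.4627, 0.3125, 0.8585, -0.4067]
J5: z=[0.3125, 0.8585, -0.4067] o=[0.9502, 0.5512, -0.4229] → [-0.5087, 0.2320, 0.0990, 0.3125, 0.8585, -0.4067]
J6: z=[-0.8959, 0.4087, 0.1743] o=[0.8018, 0.4055, -0.8444] → [-0.0371, -0.0904, 0.0211, -0.8959, 0.4087, 0.1743]
q̇ = J⁺·V = [0.5810, -0.1180, 0.2960, -0.1660, 0.9750, 0.0280]

0.5810 -0.1180 0.2960 -0.1660 0.9750 0.0280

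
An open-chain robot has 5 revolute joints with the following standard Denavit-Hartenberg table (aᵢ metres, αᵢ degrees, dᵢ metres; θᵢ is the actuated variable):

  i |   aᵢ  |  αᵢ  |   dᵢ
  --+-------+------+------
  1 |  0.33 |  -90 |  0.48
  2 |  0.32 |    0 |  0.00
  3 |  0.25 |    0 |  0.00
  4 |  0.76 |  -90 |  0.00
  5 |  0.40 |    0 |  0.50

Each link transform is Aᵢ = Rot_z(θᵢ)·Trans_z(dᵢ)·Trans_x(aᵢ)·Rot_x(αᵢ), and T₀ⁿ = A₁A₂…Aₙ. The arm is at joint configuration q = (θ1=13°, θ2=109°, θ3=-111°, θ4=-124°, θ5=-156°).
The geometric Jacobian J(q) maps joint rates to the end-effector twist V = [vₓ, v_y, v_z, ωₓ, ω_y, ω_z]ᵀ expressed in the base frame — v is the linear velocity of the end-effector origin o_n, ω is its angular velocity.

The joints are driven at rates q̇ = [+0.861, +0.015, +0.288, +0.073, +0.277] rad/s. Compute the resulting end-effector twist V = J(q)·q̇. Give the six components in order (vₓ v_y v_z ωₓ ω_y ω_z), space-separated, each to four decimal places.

o_n = [0.5950, 0.3043, 0.7993]
J₁: ẑ×o_n = [-0.3043, 0.5950, 0.0000], ω = ẑ
J2: z=[-0.2250, 0.9744, 0.0000] o=[0.3215, 0.0742, 0.4800] → [0.3111, 0.0718, -0.3182, -0.2250, 0.9744, 0.0000]
J3: z=[-0.2250, 0.9744, 0.0000] o=[0.2200, 0.0508, 0.1774] → [0.6059, 0.1399, -0.4224, -0.2250, 0.9744, 0.0000]
J4: z=[-0.2250, 0.9744, 0.0000] o=[0.4635, 0.1070, 0.1862] → [0.5974, 0.1379, -0.1726, -0.2250, 0.9744, 0.0000]
J5: z=[0.7883, 0.1820, 0.5878] o=[0.0282, 0.0065, 0.8010] → [-0.1754, 0.3345, 0.1316, 0.7883, 0.1820, 0.5878]
V = J·q̇ = [-0.0878, 0.6564, -0.1026, 0.1338, 0.4168, 1.0238]

-0.0878 0.6564 -0.1026 0.1338 0.4168 1.0238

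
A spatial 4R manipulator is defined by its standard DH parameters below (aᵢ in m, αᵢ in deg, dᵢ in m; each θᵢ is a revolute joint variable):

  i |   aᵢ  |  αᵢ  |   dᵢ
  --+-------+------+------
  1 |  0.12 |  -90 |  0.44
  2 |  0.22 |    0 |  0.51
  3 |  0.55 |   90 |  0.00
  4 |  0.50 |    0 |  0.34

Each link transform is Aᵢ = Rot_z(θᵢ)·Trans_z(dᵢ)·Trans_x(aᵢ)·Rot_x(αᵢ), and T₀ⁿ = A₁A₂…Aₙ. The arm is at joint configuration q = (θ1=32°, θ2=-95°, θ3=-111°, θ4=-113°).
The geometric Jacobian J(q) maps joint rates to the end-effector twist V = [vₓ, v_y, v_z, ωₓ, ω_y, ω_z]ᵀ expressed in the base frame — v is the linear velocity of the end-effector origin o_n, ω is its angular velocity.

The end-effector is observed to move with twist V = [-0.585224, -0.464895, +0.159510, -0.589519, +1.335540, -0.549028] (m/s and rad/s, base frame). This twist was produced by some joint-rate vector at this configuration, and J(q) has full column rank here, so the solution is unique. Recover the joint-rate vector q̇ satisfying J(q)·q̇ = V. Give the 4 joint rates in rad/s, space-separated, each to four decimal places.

-0.1230 0.5180 0.9270 0.4740

o_n = [-0.0848, 0.0057, 0.1981]
J₁: ẑ×o_n = [-0.0057, -0.0848, 0.0000], ω = ẑ
J2: z=[-0.5299, 0.8480, 0.0000] o=[0.1018, 0.0636, 0.4400] → [-0.2051, -0.1282, 0.1889, -0.5299, 0.8480, 0.0000]
J3: z=[-0.5299, 0.8480, 0.0000] o=[-0.1848, 0.4859, 0.6592] → [-0.3910, -0.2443, 0.1697, -0.5299, 0.8480, 0.0000]
J4: z=[0.3718, 0.2323, -0.8988] o=[-0.6040, 0.2240, 0.4181] → [-0.2473, -0.3849, -0.2018, 0.3718, 0.2323, -0.8988]
q̇ = J⁺·V = [-0.1230, 0.5180, 0.9270, 0.4740]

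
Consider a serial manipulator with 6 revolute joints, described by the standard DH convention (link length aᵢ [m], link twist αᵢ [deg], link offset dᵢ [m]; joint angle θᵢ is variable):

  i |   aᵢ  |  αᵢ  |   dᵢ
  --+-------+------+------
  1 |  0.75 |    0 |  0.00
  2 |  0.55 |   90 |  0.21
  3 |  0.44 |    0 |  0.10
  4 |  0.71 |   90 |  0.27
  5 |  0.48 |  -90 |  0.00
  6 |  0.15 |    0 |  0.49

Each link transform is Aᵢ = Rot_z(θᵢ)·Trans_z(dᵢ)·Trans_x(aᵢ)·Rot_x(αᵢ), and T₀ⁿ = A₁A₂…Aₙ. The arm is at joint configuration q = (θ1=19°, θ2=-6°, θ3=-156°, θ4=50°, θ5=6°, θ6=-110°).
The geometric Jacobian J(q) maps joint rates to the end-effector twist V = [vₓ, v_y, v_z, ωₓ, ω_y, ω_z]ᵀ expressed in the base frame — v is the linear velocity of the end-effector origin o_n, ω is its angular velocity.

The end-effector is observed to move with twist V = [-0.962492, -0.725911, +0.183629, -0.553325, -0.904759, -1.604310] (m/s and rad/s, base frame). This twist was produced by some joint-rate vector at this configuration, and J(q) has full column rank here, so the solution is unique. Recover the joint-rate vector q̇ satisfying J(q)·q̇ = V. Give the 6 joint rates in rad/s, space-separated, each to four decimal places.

-0.9700 -0.8850 -0.0100 0.4220 0.7830 0.3470

o_n = [0.6329, -0.6993, -0.9732]
J₁: ẑ×o_n = [0.6993, 0.6329, -0.0000], ω = ẑ
J2: z=[0.0000, 0.0000, 1.0000] o=[0.7091, 0.2442, 0.0000] → [0.9435, -0.0763, 0.0000, 0.0000, 0.0000, 1.0000]
J3: z=[0.2250, -0.9744, 0.0000] o=[1.2450, 0.3679, 0.2100] → [1.1529, 0.2662, -0.8366, 0.2250, -0.9744, 0.0000]
J4: z=[0.2250, -0.9744, 0.0000] o=[0.8759, 0.1800, 0.0310] → [0.9785, 0.2259, -0.4346, 0.2250, -0.9744, 0.0000]
J5: z=[-0.9366, -0.2162, 0.2756] o=[0.7459, -0.1271, -0.6515] → [0.2273, -0.3325, 0.5115, -0.9366, -0.2162, 0.2756]
J6: z=[0.2518, -0.9626, 0.1005] o=[0.6290, -0.2055, -1.1103] → [-0.0824, -0.0341, -0.1206, 0.2518, -0.9626, 0.1005]
q̇ = J⁺·V = [-0.9700, -0.8850, -0.0100, 0.4220, 0.7830, 0.3470]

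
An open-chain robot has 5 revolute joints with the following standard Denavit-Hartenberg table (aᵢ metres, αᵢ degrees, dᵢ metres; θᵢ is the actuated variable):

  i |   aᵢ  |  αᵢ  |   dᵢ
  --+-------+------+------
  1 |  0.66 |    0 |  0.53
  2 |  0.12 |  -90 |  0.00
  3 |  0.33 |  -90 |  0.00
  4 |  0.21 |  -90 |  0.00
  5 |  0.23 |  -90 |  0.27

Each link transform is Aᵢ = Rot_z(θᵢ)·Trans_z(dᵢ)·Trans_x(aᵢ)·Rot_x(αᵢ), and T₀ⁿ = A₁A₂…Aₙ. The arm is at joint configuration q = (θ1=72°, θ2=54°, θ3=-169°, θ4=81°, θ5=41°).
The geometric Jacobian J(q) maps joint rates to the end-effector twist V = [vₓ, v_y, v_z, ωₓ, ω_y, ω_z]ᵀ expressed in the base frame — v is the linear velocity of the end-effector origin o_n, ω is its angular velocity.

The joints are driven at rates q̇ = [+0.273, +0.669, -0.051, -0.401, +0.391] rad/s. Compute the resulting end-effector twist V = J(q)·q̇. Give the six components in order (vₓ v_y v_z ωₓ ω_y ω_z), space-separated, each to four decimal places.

-0.2659 0.2755 -0.0438 -0.0871 0.3107 0.4747

o_n = [0.5622, 0.8511, 0.4054]
J₁: ẑ×o_n = [-0.8511, 0.5622, 0.0000], ω = ẑ
J2: z=[0.0000, 0.0000, 1.0000] o=[0.2040, 0.6277, 0.5300] → [-0.2234, 0.3582, 0.0000, 0.0000, 0.0000, 1.0000]
J3: z=[-0.8090, -0.5878, 0.0000] o=[0.1334, 0.7248, 0.5300] → [0.0732, -0.1008, 0.1499, -0.8090, -0.5878, 0.0000]
J4: z=[-0.1122, 0.1544, 0.9816] o=[0.3238, 0.4627, 0.5930] → [-0.4102, 0.2129, -0.0803, -0.1122, 0.1544, 0.9816]
J5: z=[-0.4433, 0.8763, -0.1885] o=[0.5106, 0.5585, 0.5992] → [-0.1147, -0.0957, -0.1749, -0.4433, 0.8763, -0.1885]
V = J·q̇ = [-0.2659, 0.2755, -0.0438, -0.0871, 0.3107, 0.4747]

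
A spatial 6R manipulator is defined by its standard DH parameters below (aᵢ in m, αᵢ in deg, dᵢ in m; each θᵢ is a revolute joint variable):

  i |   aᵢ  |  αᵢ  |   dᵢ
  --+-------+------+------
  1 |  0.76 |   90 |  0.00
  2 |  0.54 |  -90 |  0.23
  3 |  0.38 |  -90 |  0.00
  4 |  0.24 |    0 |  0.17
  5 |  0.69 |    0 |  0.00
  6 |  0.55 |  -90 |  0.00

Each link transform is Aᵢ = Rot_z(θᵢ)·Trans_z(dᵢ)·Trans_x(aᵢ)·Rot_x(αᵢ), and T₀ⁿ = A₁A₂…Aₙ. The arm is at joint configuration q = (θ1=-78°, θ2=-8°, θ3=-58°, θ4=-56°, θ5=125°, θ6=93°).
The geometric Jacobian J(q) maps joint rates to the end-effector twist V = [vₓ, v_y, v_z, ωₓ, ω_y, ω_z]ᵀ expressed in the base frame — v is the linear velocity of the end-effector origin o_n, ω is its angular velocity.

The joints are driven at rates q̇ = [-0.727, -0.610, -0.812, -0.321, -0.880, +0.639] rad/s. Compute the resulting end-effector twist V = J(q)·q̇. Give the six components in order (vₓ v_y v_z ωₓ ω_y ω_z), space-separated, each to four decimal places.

-2.0060 -0.0683 -0.4385 0.1837 0.6371 -1.4648

o_n = [-0.0275, -1.5158, -0.7220]
J₁: ẑ×o_n = [1.5158, -0.0275, 0.0000], ω = ẑ
J2: z=[-0.9781, -0.2079, 0.0000] o=[0.1580, -0.7434, 0.0000] → [0.1501, -0.7062, 0.7170, -0.9781, -0.2079, 0.0000]
J3: z=[0.0289, -0.1361, 0.9903] o=[0.0442, -1.3143, -0.0752] → [0.2877, -0.0523, -0.0156, 0.0289, -0.1361, 0.9903]
J4: z=[0.6929, -0.7113, -0.1180] o=[-0.2295, -1.5763, -0.1032] → [0.4473, 0.4049, 0.1856, 0.6929, -0.7113, -0.1180]
J5: z=[0.6929, -0.7113, -0.1180] o=[-0.2027, -1.8169, 0.0639] → [0.5945, 0.5239, 0.3332, 0.6929, -0.7113, -0.1180]
J6: z=[0.6929, -0.7113, -0.1180] o=[-0.3994, -1.8997, -0.5922] → [0.1376, 0.0460, 0.5305, 0.6929, -0.7113, -0.1180]
V = J·q̇ = [-2.0060, -0.0683, -0.4385, 0.1837, 0.6371, -1.4648]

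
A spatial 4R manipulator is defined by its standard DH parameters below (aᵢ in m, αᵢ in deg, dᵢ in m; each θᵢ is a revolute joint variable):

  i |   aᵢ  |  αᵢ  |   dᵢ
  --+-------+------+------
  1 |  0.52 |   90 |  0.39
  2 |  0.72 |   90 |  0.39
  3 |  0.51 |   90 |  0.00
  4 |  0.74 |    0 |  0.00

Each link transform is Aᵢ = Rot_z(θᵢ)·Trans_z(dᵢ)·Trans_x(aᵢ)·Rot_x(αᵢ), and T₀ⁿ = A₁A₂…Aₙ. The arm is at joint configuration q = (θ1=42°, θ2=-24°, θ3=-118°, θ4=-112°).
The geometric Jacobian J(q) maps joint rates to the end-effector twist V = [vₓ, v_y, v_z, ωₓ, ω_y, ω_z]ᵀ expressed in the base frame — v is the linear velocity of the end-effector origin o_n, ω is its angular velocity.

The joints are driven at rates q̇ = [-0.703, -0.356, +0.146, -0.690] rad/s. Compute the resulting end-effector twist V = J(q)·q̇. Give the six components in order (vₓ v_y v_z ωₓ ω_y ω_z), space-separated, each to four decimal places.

o_n = [1.1319, 0.7709, 0.7684]
J₁: ẑ×o_n = [-0.7709, 1.1319, 0.0000], ω = ẑ
J2: z=[0.6691, -0.7431, 0.0000] o=[0.3864, 0.3479, 0.3900] → [-0.2812, -0.2532, 0.8370, 0.6691, -0.7431, 0.0000]
J3: z=[-0.3023, -0.2722, -0.9135] o=[1.1362, 0.4982, 0.0971] → [0.0664, 0.2069, -0.0836, -0.3023, -0.2722, -0.9135]
J4: z=[-0.2853, -0.8886, 0.3591] o=[0.6723, 0.6865, 0.1945] → [-0.5403, 0.3287, 0.3843, -0.2853, -0.8886, 0.3591]
V = J·q̇ = [1.0245, -0.9022, -0.5753, -0.0855, 0.8380, -1.0842]

1.0245 -0.9022 -0.5753 -0.0855 0.8380 -1.0842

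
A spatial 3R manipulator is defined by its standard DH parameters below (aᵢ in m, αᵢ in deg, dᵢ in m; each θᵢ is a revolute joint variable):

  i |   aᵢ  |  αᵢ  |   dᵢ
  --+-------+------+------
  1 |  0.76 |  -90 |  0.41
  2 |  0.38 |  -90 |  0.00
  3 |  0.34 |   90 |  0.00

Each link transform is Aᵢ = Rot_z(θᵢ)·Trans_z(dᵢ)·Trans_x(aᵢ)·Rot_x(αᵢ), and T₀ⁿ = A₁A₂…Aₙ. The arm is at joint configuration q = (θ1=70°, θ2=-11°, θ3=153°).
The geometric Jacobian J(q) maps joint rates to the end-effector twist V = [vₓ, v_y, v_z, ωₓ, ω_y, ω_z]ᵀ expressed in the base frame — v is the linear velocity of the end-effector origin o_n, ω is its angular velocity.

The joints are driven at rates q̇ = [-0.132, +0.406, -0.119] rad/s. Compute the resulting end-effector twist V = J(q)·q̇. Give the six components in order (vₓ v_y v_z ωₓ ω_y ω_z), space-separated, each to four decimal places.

o_n = [0.4309, 0.7325, 0.4247]
J₁: ẑ×o_n = [-0.7325, 0.4309, 0.0000], ω = ẑ
J2: z=[-0.9397, 0.3420, 0.0000] o=[0.2599, 0.7142, 0.4100] → [0.0050, 0.0138, -0.0756, -0.9397, 0.3420, 0.0000]
J3: z=[0.0653, 0.1793, -0.9816] o=[0.3875, 1.0647, 0.4825] → [-0.3365, -0.0388, -0.0295, 0.0653, 0.1793, -0.9816]
V = J·q̇ = [0.1388, -0.0466, -0.0272, -0.3893, 0.1175, -0.0152]

0.1388 -0.0466 -0.0272 -0.3893 0.1175 -0.0152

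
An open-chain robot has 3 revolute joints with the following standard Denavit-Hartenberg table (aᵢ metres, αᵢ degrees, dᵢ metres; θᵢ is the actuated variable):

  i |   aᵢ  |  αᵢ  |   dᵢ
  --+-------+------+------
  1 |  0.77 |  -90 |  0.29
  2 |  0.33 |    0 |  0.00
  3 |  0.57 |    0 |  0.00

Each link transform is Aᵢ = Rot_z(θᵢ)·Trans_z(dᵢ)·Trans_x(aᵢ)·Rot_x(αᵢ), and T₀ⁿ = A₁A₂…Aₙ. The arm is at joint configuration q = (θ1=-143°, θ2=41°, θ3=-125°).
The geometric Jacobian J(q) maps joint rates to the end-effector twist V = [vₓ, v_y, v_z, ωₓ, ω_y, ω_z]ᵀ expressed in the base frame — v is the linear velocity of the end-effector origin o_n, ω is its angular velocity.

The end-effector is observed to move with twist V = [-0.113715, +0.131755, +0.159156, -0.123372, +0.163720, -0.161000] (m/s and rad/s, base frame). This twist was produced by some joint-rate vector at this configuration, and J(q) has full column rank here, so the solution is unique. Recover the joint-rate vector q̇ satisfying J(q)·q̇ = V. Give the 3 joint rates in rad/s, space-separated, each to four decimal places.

-0.1610 -0.5900 0.3850

o_n = [-0.8614, -0.6491, 0.6404]
J₁: ẑ×o_n = [0.6491, -0.8614, 0.0000], ω = ẑ
J2: z=[0.6018, -0.7986, 0.0000] o=[-0.6149, -0.4634, 0.2900] → [-0.2798, -0.2109, -0.3086, 0.6018, -0.7986, 0.0000]
J3: z=[0.6018, -0.7986, 0.0000] o=[-0.8139, -0.6133, 0.0735] → [-0.4527, -0.3412, -0.0596, 0.6018, -0.7986, 0.0000]
q̇ = J⁺·V = [-0.1610, -0.5900, 0.3850]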